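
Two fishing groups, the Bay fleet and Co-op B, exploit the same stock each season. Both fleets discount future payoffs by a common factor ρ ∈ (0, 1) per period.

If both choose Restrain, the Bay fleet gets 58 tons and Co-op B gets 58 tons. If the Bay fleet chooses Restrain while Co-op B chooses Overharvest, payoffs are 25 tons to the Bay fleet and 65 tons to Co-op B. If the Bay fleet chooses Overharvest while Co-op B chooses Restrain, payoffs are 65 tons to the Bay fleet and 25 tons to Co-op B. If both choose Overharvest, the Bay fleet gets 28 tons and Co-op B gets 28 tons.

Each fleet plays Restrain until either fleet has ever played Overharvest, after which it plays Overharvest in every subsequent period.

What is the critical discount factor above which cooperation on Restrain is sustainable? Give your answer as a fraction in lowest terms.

58/(1−ρ) ≥ 65 + 28ρ/(1−ρ)
58 ≥ 65 − 37ρ
ρ ≥ 7/37.

7/37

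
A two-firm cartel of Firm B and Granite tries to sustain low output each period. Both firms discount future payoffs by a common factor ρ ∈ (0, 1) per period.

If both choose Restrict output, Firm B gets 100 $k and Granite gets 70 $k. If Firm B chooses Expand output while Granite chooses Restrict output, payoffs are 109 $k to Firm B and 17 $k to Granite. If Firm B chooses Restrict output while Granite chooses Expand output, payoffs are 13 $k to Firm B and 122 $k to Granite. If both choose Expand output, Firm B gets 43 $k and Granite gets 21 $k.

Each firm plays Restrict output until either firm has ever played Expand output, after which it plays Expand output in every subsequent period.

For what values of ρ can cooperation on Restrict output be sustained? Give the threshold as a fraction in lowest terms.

For Firm B: deviation gain 109−100 = 9, per-period punishment loss 100−43 = 57. IC gives ρ ≥ 9/66 = 3/22.
For Granite: gain 52, loss 49 per period, so ρ ≥ 52/101.
The tighter constraint is Granite's, so cooperation needs ρ ≥ 52/101.

52/101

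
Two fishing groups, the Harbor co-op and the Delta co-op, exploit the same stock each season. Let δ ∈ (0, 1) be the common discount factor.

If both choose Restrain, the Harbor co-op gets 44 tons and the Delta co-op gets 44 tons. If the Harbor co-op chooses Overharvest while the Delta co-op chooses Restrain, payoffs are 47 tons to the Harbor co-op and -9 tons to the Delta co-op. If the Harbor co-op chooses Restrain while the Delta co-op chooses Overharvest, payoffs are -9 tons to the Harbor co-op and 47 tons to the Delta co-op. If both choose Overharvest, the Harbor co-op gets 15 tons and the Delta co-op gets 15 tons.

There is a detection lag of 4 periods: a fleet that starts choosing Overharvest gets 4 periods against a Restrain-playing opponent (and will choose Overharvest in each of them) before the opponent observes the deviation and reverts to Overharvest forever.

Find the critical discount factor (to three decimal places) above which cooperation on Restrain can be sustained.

The best deviation is to choose Overharvest for all 4 undetected periods, earning 47 each, then 15 forever once detected.
Deviation value: 47(1−δ^4)/(1−δ) + 15δ^4/(1−δ); cooperation value: 44/(1−δ).
IC: 44 ≥ 47(1−δ^4) + 15δ^4 = 47 − 32δ^4.
So δ^4 ≥ 3/32, giving δ ≥ (3/32)^(1/4) ≈ 0.553.

0.553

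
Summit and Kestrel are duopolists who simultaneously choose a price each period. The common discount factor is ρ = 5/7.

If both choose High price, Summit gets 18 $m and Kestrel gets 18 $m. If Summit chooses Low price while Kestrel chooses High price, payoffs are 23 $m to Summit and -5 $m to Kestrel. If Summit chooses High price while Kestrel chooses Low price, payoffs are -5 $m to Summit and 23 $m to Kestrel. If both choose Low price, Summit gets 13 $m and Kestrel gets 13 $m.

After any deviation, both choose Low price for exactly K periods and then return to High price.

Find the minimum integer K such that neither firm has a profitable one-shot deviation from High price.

2

IC: ρ(1−ρ^K)/(1−ρ) ≥ (23−18)/(18−13) = 1.
With ρ = 5/7: need 1 − ρ^K ≥ 1·(1−5/7)/(5/7), i.e. ρ^K ≤ 0.6000.
Since (5/7)^1 = 0.7143 and (5/7)^2 = 0.5102, the smallest such K is 2.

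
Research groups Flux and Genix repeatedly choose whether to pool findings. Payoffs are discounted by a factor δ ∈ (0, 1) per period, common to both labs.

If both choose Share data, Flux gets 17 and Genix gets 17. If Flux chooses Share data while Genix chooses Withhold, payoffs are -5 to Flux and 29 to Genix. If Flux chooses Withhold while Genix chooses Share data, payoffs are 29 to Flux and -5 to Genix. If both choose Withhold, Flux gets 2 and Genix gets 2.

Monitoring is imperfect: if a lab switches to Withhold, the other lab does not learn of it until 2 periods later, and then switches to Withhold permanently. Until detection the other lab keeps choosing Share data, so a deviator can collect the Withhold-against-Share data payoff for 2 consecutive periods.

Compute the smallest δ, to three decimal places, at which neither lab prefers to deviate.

Deviating for the 2 undetected periods gains 29−17 = 12 per period over cooperation, then loses 17−2 = 15 per period forever once punishment starts.
Gain: 12(1 + δ + … + δ^1); loss: 15·δ^2/(1−δ).
No profitable deviation ⇔ 12(1−δ^2) ≤ 15·δ^2, i.e. δ^2 ≥ 12/(12+15) = 4/9.
Hence δ ≥ (4/9)^(1/2) ≈ 0.667.

0.667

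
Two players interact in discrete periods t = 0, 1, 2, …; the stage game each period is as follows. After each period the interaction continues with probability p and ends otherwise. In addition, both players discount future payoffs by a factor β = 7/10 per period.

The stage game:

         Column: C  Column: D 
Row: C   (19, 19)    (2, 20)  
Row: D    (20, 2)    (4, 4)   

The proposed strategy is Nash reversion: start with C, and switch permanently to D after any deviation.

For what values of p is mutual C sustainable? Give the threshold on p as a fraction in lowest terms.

5/56

Expected continuation weight on next period's payoff is β·p = 7/10·p, which plays the role of the discount factor.
Cooperation requires 7/10·p ≥ (20−19)/(20−4) = 1/16, hence p ≥ 5/56.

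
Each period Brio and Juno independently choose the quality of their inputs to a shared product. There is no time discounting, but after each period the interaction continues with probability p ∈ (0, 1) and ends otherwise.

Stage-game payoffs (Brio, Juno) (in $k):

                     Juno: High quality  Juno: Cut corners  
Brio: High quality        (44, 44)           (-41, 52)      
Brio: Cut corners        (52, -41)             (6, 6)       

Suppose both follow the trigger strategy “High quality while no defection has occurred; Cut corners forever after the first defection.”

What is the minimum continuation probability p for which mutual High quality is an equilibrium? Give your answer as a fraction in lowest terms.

With no time discounting, the continuation probability p plays the role of the discount factor.
Grim-trigger IC: 44/(1−p) ≥ 52 + 6p/(1−p) ⇒ p ≥ (52−44)/(52−6) = 4/23.

4/23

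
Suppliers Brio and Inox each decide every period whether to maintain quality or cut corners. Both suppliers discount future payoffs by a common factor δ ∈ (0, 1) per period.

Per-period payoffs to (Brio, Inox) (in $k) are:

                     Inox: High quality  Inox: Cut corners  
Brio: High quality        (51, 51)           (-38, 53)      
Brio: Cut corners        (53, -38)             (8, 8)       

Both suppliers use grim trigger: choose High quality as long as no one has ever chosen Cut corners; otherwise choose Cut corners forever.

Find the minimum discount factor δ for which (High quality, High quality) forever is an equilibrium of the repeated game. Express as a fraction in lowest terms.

2/45

51/(1−δ) ≥ 53 + 8δ/(1−δ)
51 ≥ 53 − 45δ
δ ≥ 2/45.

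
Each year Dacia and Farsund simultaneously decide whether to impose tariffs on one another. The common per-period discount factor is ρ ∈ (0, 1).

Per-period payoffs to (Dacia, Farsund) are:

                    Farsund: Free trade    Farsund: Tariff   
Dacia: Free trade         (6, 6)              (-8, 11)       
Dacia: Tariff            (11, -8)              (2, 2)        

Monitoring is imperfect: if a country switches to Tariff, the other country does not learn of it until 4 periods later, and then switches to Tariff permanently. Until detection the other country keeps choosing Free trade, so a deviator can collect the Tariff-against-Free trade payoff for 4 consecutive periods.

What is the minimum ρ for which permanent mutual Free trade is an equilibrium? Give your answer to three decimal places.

0.863

A deviator earns 11 for 4 periods, then 2 forever; cooperating earns 6 forever. Multiplying the IC by (1−ρ):
6 ≥ 11(1−ρ^4) + 2ρ^4, so 9·ρ^4 ≥ 5 and ρ^4 ≥ 5/9.
ρ ≥ (5/9)^(1/4) ≈ 0.863.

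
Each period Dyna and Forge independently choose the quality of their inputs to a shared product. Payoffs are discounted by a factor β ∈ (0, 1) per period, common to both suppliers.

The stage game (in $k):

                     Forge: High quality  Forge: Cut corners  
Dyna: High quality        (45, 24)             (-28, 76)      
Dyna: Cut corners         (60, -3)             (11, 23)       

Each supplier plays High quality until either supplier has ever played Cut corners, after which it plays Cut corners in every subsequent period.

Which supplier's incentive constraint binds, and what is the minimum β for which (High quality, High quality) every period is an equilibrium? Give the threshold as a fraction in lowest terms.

Forge; β ≥ 52/53

Dyna's threshold: (60−45)/(60−11) = 15/49.
Forge's threshold: (76−24)/(76−23) = 52/53.
15/49 < 52/53, so Forge binds and β* = 52/53.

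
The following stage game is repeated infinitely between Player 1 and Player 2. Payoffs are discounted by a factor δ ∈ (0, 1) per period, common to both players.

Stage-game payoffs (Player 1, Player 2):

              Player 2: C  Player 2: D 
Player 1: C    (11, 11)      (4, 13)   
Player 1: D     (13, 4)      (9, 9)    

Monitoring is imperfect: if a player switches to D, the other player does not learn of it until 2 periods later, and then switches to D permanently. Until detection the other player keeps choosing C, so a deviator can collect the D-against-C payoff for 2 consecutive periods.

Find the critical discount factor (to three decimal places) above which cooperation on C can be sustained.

0.707

Deviating for the 2 undetected periods gains 13−11 = 2 per period over cooperation, then loses 11−9 = 2 per period forever once punishment starts.
Gain: 2(1 + δ + … + δ^1); loss: 2·δ^2/(1−δ).
No profitable deviation ⇔ 2(1−δ^2) ≤ 2·δ^2, i.e. δ^2 ≥ 2/(2+2) = 1/2.
Hence δ ≥ (1/2)^(1/2) ≈ 0.707.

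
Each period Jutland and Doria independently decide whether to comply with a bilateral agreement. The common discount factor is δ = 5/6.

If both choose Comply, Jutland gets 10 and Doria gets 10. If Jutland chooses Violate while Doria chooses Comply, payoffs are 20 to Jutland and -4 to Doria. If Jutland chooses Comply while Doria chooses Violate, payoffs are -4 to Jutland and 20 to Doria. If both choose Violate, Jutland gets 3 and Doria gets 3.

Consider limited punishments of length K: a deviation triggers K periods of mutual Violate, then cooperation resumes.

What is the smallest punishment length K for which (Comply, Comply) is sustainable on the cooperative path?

Need Σ_{k=1}^{K} δ^k ≥ (20−10)/(10−3) = 1.4286 at δ = 5/6.
At K = 1 the sum is 0.8333 < 1.4286; at K = 2 it is 1.5278 ≥ 1.4286.
So the minimum punishment length is K = 2.

2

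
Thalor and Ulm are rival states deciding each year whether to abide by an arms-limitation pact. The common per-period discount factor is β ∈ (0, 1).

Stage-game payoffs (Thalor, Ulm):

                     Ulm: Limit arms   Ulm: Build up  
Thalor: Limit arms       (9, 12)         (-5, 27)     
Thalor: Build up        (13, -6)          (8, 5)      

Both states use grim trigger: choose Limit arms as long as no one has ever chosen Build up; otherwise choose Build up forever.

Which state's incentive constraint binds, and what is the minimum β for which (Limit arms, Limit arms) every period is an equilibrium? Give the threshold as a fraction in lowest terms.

Thalor; β ≥ 4/5

Thalor's threshold: (13−9)/(13−8) = 4/5.
Ulm's threshold: (27−12)/(27−5) = 15/22.
4/5 > 15/22, so Thalor binds and β* = 4/5.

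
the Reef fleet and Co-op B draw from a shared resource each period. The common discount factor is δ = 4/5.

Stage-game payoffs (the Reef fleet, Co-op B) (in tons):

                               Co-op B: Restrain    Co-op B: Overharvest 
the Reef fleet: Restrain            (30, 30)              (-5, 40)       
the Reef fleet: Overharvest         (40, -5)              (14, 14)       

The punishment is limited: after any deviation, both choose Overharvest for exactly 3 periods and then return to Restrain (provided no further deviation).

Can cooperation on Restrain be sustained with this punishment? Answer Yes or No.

Comparing payoff streams over the 4 periods until play realigns: cooperate → 30(1+δ+…+δ^3); deviate → 40 + 14(δ+…+δ^3).
Cooperation is sustained iff (30−14)(δ+…+δ^3) ≥ 40−30.
δ+…+δ^3 = 4/5·(1−(4/5)^3)/(1−4/5) = 1.9520, and (40−30)/(30−14) = 0.6250.
1.9520 ≥ 0.6250, so cooperation is sustainable.

Yes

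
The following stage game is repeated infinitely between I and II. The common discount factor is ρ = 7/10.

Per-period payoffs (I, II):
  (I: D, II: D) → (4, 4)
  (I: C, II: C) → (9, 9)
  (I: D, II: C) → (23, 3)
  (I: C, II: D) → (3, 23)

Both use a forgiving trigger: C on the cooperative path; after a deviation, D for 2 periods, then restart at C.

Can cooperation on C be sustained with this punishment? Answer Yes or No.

No

IC: ρ+…+ρ^2 ≥ (23−9)/(9−4) = 14/5.
At ρ = 7/10: partial sum = 1.1900 < 2.8000. Cooperation not sustainable.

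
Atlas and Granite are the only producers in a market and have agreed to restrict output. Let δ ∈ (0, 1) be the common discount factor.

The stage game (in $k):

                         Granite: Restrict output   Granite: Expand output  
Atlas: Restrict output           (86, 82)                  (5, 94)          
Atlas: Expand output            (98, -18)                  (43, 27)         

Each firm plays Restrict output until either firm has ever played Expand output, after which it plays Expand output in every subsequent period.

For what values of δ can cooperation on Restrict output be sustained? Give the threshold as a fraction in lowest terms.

12/55

For Atlas: deviation gain 98−86 = 12, per-period punishment loss 86−43 = 43. IC gives δ ≥ 12/55.
For Granite: gain 12, loss 55 per period, so δ ≥ 12/67.
The tighter constraint is Atlas's, so cooperation needs δ ≥ 12/55.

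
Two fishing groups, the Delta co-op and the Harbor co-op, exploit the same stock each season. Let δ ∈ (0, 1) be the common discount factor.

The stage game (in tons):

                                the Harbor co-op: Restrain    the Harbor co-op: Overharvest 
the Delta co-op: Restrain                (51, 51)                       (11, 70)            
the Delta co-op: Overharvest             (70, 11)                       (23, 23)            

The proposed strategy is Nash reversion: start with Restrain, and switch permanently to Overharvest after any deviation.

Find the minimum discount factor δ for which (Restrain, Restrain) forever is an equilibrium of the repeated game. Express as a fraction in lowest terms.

19/47

One-period gain from deviating is 70 − 51 = 19. The loss is 51 − 23 = 28 in every subsequent period, with present value 28·δ/(1−δ).
Deviation is unprofitable when 28·δ/(1−δ) ≥ 19, i.e. δ/(1−δ) ≥ 19/28.
Equivalently δ ≥ 19/(19+28) = 19/47.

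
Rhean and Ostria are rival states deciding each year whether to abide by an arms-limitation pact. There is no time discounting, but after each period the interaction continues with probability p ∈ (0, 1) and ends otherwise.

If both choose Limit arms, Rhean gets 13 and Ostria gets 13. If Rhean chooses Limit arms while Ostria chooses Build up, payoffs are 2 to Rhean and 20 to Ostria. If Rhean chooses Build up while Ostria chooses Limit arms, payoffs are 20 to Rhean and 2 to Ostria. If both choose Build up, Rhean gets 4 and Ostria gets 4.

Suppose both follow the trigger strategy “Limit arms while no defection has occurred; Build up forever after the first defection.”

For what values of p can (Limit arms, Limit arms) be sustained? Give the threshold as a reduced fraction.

With no time discounting, the continuation probability p plays the role of the discount factor.
Grim-trigger IC: 13/(1−p) ≥ 20 + 4p/(1−p) ⇒ p ≥ (20−13)/(20−4) = 7/16.

7/16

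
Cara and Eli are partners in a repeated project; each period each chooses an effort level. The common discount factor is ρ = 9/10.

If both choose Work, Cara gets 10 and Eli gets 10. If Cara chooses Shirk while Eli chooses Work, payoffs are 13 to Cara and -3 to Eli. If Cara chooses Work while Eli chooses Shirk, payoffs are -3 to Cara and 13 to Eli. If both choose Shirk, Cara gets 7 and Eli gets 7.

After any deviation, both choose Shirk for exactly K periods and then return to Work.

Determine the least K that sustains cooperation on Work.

2

IC: ρ(1−ρ^K)/(1−ρ) ≥ (13−10)/(10−7) = 1.
With ρ = 9/10: need 1 − ρ^K ≥ 1·(1−9/10)/(9/10), i.e. ρ^K ≤ 0.8889.
Since (9/10)^1 = 0.9000 and (9/10)^2 = 0.8100, the smallest such K is 2.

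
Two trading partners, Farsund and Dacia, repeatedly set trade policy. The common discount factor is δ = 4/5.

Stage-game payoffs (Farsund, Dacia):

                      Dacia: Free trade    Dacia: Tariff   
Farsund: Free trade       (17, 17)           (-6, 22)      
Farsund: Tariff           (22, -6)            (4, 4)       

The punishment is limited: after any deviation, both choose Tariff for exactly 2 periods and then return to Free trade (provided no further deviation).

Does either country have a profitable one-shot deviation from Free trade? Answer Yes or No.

No

IC: δ+…+δ^2 ≥ (22−17)/(17−4) = 5/13.
At δ = 4/5: partial sum = 1.4400 ≥ 0.3846. Cooperation sustainable.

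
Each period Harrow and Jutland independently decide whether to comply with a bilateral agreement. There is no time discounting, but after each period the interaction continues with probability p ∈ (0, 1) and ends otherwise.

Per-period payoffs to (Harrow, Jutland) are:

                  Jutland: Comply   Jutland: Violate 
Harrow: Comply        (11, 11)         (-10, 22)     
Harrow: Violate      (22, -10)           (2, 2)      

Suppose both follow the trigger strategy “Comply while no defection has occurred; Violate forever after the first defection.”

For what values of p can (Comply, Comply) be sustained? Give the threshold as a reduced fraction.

Expected cooperation value is 11 + p·11 + p²·11 + … = 11/(1−p); deviation gives 22 + p·2/(1−p).
11 ≥ 22(1−p) + 2p ⇒ 20p ≥ 11 ⇒ p ≥ 11/20.

11/20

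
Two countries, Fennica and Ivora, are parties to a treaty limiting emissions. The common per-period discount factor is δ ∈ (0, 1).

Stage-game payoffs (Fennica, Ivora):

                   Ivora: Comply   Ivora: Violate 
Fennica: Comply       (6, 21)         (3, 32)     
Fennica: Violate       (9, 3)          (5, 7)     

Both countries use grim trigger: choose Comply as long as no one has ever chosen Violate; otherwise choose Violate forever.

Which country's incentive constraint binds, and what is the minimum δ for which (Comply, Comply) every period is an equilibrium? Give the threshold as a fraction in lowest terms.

Fennica: cooperation gives 6 each period; deviation gives 9 once then 5 forever.
  6/(1−δ) ≥ 9 + 5δ/(1−δ) ⇒ δ ≥ 3/4.
Ivora: cooperation gives 21 each period; deviation gives 32 once then 7 forever.
  δ ≥ 11/25.
Both must hold, so the binding constraint is Fennica's: δ ≥ 3/4.

Fennica; δ ≥ 3/4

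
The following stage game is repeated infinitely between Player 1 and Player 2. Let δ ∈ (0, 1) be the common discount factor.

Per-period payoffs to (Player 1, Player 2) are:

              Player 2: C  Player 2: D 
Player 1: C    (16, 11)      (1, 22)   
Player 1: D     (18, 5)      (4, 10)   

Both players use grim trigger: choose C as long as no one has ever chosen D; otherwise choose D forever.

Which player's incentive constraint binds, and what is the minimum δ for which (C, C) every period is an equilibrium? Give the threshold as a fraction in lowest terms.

Player 2; δ ≥ 11/12

Player 1's threshold: (18−16)/(18−4) = 1/7.
Player 2's threshold: (22−11)/(22−10) = 11/12.
1/7 < 11/12, so Player 2 binds and δ* = 11/12.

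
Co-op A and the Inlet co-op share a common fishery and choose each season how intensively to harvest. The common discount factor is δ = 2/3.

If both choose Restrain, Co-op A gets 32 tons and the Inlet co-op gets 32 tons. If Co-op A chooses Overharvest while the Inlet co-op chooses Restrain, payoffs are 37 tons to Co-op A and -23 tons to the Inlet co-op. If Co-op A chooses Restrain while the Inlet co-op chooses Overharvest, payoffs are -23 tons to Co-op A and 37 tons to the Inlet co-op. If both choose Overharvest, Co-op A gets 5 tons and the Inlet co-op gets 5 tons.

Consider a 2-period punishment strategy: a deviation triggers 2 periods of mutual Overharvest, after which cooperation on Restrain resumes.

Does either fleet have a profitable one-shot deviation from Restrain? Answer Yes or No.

No

A one-shot deviation gives 37 now, then 5 for 2 periods, then back to 32.
Gain from deviating: (37−32) today; loss: (32−5) in each of the next 2 periods.
No-deviation condition: (32−5)(δ+…+δ^2) ≥ 37−32, i.e. δ+…+δ^2 ≥ 5/27.
At δ = 2/3: δ+…+δ^2 = 1.1111 ≥ 0.1852.
So cooperation is sustainable.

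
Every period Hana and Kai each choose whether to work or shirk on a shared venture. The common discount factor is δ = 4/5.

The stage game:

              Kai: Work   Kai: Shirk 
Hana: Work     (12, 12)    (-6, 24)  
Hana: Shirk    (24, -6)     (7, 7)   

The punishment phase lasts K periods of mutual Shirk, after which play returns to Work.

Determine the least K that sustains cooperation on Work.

No profitable deviation requires (12−7)(δ+…+δ^K) ≥ 24−12, i.e. δ+…+δ^K ≥ 12/5 ≈ 2.4000.
With δ = 4/5, the partial sums are K=1: 0.8000, K=2: 1.4400, K=3: 1.9520, K=4: 2.3616, K=5: 2.6893.
K = 5 is the first length at which the sum reaches 2.4000.

5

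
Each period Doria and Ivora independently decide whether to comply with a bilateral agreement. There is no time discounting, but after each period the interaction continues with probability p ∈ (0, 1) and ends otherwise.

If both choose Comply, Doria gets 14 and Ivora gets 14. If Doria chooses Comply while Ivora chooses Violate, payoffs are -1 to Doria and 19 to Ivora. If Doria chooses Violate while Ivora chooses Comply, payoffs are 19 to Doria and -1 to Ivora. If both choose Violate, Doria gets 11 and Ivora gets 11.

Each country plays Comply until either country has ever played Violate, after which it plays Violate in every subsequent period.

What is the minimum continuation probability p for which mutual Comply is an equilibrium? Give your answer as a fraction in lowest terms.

5/8

With no time discounting, the continuation probability p plays the role of the discount factor.
Grim-trigger IC: 14/(1−p) ≥ 19 + 11p/(1−p) ⇒ p ≥ (19−14)/(19−11) = 5/8.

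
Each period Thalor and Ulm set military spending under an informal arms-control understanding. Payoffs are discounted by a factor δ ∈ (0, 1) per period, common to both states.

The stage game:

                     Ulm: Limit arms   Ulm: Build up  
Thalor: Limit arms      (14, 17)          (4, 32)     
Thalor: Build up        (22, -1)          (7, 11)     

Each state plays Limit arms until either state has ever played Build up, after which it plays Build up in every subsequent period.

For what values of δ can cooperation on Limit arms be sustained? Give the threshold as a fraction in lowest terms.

5/7

For Thalor: deviation gain 22−14 = 8, per-period punishment loss 14−7 = 7. IC gives δ ≥ 8/15.
For Ulm: gain 15, loss 6 per period, so δ ≥ 15/21 = 5/7.
The tighter constraint is Ulm's, so cooperation needs δ ≥ 5/7.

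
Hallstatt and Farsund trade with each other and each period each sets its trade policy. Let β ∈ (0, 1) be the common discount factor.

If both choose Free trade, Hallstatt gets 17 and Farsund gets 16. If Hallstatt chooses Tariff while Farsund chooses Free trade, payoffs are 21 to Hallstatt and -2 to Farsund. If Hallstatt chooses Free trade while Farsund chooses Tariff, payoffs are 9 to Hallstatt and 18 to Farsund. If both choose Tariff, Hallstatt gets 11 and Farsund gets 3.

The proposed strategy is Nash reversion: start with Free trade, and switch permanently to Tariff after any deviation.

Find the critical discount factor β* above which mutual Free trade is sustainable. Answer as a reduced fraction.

For Hallstatt: deviation gain 21−17 = 4, per-period punishment loss 17−11 = 6. IC gives β ≥ 4/10 = 2/5.
For Farsund: gain 2, loss 13 per period, so β ≥ 2/15.
The tighter constraint is Hallstatt's, so cooperation needs β ≥ 2/5.

2/5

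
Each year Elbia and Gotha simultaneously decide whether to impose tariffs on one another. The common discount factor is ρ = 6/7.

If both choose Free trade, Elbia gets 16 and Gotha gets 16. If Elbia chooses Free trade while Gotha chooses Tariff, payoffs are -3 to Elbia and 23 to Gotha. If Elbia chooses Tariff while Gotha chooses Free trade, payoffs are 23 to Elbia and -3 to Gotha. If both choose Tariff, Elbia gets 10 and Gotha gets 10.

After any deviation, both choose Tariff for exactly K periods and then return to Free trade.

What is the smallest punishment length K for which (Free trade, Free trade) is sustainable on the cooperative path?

IC: ρ(1−ρ^K)/(1−ρ) ≥ (23−16)/(16−10) = 7/6.
With ρ = 6/7: need 1 − ρ^K ≥ 7/6·(1−6/7)/(6/7), i.e. ρ^K ≤ 0.8056.
Since (6/7)^1 = 0.8571 and (6/7)^2 = 0.7347, the smallest such K is 2.

2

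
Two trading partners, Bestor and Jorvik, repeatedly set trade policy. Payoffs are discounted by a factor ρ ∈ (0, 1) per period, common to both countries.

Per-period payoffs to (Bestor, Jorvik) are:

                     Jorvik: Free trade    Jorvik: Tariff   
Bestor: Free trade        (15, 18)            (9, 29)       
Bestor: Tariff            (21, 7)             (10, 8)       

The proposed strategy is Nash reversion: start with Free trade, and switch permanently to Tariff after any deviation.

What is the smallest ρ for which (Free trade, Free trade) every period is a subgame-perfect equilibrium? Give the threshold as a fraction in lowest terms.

6/11

Bestor's threshold: (21−15)/(21−10) = 6/11.
Jorvik's threshold: (29−18)/(29−8) = 11/21.
6/11 > 11/21, so Bestor binds and ρ* = 6/11.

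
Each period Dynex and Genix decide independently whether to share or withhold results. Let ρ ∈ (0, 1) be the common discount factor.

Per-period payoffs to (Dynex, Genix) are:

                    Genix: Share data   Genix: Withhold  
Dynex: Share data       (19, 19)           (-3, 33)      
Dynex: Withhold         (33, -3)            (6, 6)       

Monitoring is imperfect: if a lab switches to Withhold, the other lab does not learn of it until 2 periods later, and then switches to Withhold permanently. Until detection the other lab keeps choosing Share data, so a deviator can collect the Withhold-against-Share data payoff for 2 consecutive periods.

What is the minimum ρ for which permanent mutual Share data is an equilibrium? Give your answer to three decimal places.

Deviating for the 2 undetected periods gains 33−19 = 14 per period over cooperation, then loses 19−6 = 13 per period forever once punishment starts.
Gain: 14(1 + ρ + … + ρ^1); loss: 13·ρ^2/(1−ρ).
No profitable deviation ⇔ 14(1−ρ^2) ≤ 13·ρ^2, i.e. ρ^2 ≥ 14/(14+13) = 14/27.
Hence ρ ≥ (14/27)^(1/2) ≈ 0.720.

0.720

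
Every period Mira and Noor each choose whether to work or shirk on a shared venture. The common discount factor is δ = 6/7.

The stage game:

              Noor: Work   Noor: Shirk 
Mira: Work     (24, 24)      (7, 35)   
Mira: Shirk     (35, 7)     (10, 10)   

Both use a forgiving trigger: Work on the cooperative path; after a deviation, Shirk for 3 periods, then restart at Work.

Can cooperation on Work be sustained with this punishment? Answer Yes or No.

IC: δ+…+δ^3 ≥ (35−24)/(24−10) = 11/14.
At δ = 6/7: partial sum = 2.2216 ≥ 0.7857. Cooperation sustainable.

Yes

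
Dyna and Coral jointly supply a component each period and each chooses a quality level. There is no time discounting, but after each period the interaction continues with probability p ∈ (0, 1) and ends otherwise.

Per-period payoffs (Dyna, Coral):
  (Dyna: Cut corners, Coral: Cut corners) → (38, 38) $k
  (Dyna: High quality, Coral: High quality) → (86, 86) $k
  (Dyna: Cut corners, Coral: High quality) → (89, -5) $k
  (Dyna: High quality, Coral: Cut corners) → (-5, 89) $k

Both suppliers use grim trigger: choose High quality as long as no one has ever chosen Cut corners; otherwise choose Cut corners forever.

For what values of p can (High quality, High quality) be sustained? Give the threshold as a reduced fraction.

1/17

Expected cooperation value is 86 + p·86 + p²·86 + … = 86/(1−p); deviation gives 89 + p·38/(1−p).
86 ≥ 89(1−p) + 38p ⇒ 51p ≥ 3 ⇒ p ≥ 3/51 = 1/17.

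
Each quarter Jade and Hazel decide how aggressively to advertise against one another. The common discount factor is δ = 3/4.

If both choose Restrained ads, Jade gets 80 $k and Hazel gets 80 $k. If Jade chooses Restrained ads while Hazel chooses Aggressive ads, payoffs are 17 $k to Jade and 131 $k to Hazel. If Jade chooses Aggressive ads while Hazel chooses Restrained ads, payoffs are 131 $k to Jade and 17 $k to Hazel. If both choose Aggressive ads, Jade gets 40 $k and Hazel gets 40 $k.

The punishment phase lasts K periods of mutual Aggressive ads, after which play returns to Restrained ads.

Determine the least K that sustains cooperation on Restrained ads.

No profitable deviation requires (80−40)(δ+…+δ^K) ≥ 131−80, i.e. δ+…+δ^K ≥ 51/40 ≈ 1.2750.
With δ = 3/4, the partial sums are K=1: 0.7500, K=2: 1.3125.
K = 2 is the first length at which the sum reaches 1.2750.

2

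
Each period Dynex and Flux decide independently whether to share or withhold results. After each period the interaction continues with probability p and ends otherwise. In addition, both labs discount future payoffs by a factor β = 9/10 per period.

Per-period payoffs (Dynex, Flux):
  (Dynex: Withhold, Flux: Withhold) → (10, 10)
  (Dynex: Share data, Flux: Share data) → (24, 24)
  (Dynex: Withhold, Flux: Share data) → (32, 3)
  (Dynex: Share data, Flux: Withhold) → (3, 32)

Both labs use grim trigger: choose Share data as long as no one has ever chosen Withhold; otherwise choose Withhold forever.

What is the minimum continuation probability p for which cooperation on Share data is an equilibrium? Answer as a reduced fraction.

Expected continuation weight on next period's payoff is β·p = 9/10·p, which plays the role of the discount factor.
Cooperation requires 9/10·p ≥ (32−24)/(32−10) = 4/11, hence p ≥ 40/99.

40/99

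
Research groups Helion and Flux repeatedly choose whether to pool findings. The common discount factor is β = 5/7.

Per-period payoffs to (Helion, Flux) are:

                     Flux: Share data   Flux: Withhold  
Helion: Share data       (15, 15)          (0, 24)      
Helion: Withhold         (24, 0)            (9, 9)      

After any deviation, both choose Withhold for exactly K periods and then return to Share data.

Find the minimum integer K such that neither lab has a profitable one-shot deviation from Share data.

3

IC: β(1−β^K)/(1−β) ≥ (24−15)/(15−9) = 3/2.
With β = 5/7: need 1 − β^K ≥ 3/2·(1−5/7)/(5/7), i.e. β^K ≤ 0.4000.
Since (5/7)^2 = 0.5102 and (5/7)^3 = 0.3644, the smallest such K is 3.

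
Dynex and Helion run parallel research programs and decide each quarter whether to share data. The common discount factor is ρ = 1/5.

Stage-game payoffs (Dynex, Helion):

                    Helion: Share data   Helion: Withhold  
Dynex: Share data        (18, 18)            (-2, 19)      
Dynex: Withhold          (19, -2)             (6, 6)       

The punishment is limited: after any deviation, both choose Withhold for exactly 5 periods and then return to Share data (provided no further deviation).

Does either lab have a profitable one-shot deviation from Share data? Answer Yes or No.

No

Comparing payoff streams over the 6 periods until play realigns: cooperate → 18(1+ρ+…+ρ^5); deviate → 19 + 6(ρ+…+ρ^5).
Cooperation is sustained iff (18−6)(ρ+…+ρ^5) ≥ 19−18.
ρ+…+ρ^5 = 1/5·(1−(1/5)^5)/(1−1/5) = 0.2499, and (19−18)/(18−6) = 0.0833.
0.2499 ≥ 0.0833, so cooperation is sustainable.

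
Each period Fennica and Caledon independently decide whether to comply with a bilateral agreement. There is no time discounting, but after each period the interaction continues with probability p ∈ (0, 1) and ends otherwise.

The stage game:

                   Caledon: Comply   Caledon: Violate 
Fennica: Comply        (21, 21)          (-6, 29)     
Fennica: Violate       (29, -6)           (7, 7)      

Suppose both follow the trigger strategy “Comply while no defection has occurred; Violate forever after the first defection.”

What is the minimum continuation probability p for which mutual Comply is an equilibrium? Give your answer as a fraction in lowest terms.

4/11

With no time discounting, the continuation probability p plays the role of the discount factor.
Grim-trigger IC: 21/(1−p) ≥ 29 + 7p/(1−p) ⇒ p ≥ (29−21)/(29−7) = 4/11.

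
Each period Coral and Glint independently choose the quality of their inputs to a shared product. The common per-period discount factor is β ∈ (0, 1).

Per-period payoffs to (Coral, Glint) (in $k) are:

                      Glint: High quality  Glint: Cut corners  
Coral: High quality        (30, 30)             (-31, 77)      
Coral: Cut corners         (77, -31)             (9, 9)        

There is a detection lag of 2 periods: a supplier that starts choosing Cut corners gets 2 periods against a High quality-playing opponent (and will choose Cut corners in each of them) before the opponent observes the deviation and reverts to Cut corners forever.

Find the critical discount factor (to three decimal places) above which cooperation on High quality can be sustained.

0.831

The best deviation is to choose Cut corners for all 2 undetected periods, earning 77 each, then 9 forever once detected.
Deviation value: 77(1−β^2)/(1−β) + 9β^2/(1−β); cooperation value: 30/(1−β).
IC: 30 ≥ 77(1−β^2) + 9β^2 = 77 − 68β^2.
So β^2 ≥ 47/68, giving β ≥ (47/68)^(1/2) ≈ 0.831.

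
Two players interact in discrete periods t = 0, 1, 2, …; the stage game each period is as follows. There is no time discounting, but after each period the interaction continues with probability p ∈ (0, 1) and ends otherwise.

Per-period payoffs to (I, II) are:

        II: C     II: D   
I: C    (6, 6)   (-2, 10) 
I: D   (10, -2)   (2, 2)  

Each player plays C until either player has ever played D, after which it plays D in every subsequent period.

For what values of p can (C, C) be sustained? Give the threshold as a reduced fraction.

1/2

With no time discounting, the continuation probability p plays the role of the discount factor.
Grim-trigger IC: 6/(1−p) ≥ 10 + 2p/(1−p) ⇒ p ≥ (10−6)/(10−2) = 1/2.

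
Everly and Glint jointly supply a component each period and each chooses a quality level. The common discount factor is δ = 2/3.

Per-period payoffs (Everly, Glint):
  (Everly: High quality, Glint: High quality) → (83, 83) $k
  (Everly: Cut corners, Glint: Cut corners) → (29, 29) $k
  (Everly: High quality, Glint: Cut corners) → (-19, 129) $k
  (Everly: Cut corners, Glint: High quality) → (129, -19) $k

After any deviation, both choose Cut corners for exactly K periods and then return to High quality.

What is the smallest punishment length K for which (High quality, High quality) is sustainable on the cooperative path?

2

No profitable deviation requires (83−29)(δ+…+δ^K) ≥ 129−83, i.e. δ+…+δ^K ≥ 23/27 ≈ 0.8519.
With δ = 2/3, the partial sums are K=1: 0.6667, K=2: 1.1111.
K = 2 is the first length at which the sum reaches 0.8519.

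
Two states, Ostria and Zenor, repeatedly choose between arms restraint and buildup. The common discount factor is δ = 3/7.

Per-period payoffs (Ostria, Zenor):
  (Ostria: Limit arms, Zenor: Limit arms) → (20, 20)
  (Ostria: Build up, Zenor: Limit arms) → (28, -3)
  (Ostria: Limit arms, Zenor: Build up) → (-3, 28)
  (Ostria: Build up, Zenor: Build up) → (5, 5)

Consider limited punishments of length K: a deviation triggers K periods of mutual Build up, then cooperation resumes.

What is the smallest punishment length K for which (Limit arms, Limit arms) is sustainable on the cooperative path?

No profitable deviation requires (20−5)(δ+…+δ^K) ≥ 28−20, i.e. δ+…+δ^K ≥ 8/15 ≈ 0.5333.
With δ = 3/7, the partial sums are K=1: 0.4286, K=2: 0.6122.
K = 2 is the first length at which the sum reaches 0.5333.

2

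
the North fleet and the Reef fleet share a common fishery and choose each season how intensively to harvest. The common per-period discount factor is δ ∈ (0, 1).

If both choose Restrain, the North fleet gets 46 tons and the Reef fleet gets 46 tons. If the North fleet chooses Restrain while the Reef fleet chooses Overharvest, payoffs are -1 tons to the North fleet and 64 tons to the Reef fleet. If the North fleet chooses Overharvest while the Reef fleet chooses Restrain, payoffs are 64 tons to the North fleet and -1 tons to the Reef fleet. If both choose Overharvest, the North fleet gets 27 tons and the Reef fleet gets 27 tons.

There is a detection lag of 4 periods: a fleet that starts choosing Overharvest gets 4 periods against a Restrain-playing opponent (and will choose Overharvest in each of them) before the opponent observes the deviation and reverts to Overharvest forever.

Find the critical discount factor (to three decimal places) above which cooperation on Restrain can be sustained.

0.835

Deviating for the 4 undetected periods gains 64−46 = 18 per period over cooperation, then loses 46−27 = 19 per period forever once punishment starts.
Gain: 18(1 + δ + … + δ^3); loss: 19·δ^4/(1−δ).
No profitable deviation ⇔ 18(1−δ^4) ≤ 19·δ^4, i.e. δ^4 ≥ 18/(18+19) = 18/37.
Hence δ ≥ (18/37)^(1/4) ≈ 0.835.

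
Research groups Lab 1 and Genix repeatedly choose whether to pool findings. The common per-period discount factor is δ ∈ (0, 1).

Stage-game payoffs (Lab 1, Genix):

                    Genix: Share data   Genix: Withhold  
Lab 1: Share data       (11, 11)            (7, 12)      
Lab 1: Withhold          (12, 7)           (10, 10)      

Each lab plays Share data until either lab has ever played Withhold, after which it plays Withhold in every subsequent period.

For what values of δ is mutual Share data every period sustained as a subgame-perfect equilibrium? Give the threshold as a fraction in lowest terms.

One-period gain from deviating is 12 − 11 = 1. The loss is 11 − 10 = 1 in every subsequent period, with present value 1·δ/(1−δ).
Deviation is unprofitable when 1·δ/(1−δ) ≥ 1, i.e. δ/(1−δ) ≥ 1.
Equivalently δ ≥ 1/(1+1) = 1/2.

1/2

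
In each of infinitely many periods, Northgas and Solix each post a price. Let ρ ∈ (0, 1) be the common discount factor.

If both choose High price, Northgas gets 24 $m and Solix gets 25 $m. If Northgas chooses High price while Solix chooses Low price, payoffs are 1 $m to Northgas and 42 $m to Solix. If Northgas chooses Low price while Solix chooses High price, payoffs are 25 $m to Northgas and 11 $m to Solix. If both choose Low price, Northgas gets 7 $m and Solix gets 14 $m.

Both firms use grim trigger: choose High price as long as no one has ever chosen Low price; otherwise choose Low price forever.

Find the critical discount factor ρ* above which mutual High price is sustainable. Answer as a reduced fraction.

17/28

Northgas's threshold: (25−24)/(25−7) = 1/18.
Solix's threshold: (42−25)/(42−14) = 17/28.
1/18 < 17/28, so Solix binds and ρ* = 17/28.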